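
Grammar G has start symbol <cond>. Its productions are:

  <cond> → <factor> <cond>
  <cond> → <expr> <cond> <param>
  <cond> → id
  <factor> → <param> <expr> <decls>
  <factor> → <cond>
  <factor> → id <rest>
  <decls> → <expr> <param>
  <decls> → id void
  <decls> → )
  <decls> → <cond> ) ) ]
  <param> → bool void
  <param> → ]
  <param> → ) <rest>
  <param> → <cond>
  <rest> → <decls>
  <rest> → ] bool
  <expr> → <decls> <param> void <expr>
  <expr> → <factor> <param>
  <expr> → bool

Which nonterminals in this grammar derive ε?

No nonterminal has an empty production or an RHS whose symbols are all nullable.

{ } (none)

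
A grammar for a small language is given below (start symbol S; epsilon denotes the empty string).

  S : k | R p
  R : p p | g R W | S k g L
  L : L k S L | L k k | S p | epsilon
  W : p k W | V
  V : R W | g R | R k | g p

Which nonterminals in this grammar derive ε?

Directly nullable (have an epsilon-production): L.
No other nonterminal has a production whose RHS symbols are all nullable.

{ L }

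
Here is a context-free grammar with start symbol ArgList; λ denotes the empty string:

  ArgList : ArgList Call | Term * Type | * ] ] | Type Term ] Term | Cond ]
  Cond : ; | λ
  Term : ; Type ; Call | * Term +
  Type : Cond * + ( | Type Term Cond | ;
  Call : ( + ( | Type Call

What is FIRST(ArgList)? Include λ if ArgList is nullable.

From ArgList : ArgList Call: add FIRST(ArgList) = { *, ;, ] }.
From ArgList : Term * Type: add FIRST(Term) = { *, ; }.
ArgList : * ] ] contributes {*}.
From ArgList : Type Term ] Term: add FIRST(Type) = { *, ; }.
From ArgList : Cond ]: Cond nullable, take FIRST(Cond) ∪ {]} = { ;, ] }.
Union: FIRST(ArgList) = { *, ;, ] }.

{ *, ;, ] }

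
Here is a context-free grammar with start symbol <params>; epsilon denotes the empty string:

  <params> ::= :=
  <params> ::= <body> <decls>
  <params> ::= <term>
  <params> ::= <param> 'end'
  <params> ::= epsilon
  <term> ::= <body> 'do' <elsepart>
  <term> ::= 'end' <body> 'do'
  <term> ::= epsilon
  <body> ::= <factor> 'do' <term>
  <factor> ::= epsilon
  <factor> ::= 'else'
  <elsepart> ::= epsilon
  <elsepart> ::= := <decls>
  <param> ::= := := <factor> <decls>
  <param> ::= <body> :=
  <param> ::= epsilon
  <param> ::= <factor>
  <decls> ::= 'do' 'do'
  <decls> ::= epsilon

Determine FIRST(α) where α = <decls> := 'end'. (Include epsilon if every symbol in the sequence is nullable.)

Add FIRST(<decls>)\{epsilon} = { 'do' }; <decls> is nullable, continue.
:= is a terminal; add {:=} and stop.

{ 'do', := }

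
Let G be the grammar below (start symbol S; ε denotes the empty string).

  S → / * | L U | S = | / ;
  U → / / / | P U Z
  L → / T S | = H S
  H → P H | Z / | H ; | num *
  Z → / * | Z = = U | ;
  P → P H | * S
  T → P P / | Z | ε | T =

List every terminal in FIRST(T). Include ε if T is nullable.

{ *, /, ;, =, ε }

From T → P P /: add FIRST(P) = { * }.
From T → Z: add FIRST(Z) = { /, ; }.
T → ε contributes ε.
From T → T =: T nullable, take FIRST(T) ∪ {=} = { *, /, ;, = }.
Union: FIRST(T) = { *, /, ;, =, ε }.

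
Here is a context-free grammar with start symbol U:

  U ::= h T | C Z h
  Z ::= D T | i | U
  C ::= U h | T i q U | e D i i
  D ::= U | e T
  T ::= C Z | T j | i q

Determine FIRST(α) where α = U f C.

{ e, h, i }

Add FIRST(U) = { e, h, i }; U is not nullable, stop.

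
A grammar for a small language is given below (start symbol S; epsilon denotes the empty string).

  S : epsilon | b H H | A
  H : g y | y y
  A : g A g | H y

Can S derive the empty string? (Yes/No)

Yes

S has an epsilon-production, so S ⇒ epsilon.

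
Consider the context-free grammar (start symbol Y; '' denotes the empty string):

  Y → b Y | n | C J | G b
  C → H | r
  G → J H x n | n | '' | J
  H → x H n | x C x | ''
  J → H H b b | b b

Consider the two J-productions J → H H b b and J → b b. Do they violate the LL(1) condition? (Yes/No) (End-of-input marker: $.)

Yes

FIRST(H H b b) = { b, x } and FIRST(b b) = { b }.
Both contain b, so the two alternatives are not disjoint — LL(1) conflict.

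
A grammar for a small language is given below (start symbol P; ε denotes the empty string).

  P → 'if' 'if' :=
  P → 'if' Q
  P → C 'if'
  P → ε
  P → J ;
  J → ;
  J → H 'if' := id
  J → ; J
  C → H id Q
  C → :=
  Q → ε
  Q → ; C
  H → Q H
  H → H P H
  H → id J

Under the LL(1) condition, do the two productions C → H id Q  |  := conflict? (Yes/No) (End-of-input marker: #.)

No

FIRST(H id Q) = { ;, id } and FIRST(:=) = { := }.
The FIRST sets are disjoint and neither alternative is nullable — no conflict.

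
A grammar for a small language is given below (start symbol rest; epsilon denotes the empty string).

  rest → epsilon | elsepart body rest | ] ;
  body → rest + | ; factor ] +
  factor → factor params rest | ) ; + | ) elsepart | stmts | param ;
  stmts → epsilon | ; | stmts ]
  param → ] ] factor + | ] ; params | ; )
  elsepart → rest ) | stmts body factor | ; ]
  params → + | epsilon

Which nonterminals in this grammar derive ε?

{ factor, params, rest, stmts }

Directly nullable (have an epsilon-production): rest, stmts, params.
factor → factor params rest with every symbol nullable, so factor is nullable.
No other nonterminal has a production whose RHS symbols are all nullable.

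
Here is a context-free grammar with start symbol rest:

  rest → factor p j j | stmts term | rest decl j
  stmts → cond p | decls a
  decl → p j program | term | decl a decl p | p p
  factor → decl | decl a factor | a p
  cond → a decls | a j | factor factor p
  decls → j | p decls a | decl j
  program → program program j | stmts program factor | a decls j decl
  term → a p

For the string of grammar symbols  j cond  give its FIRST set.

{ j }

j is a terminal; add {j} and stop.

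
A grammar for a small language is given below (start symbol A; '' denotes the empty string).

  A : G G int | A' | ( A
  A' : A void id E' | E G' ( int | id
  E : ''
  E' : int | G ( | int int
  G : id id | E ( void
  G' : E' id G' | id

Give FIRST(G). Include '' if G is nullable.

G : id id contributes {id}.
From G : E ( void: E nullable, take FIRST(E) ∪ {(} = { ( }.
Union: FIRST(G) = { (, id }.

{ (, id }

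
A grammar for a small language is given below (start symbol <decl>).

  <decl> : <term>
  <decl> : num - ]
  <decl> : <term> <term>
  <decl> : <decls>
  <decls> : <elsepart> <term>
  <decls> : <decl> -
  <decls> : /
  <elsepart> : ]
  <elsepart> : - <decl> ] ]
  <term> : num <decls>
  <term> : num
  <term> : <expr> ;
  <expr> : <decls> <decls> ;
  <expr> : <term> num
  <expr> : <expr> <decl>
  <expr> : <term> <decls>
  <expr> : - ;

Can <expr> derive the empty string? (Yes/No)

No

No nonterminal in this grammar is nullable.
No production of <expr> has an RHS whose symbols are all nullable, so <expr> is not nullable.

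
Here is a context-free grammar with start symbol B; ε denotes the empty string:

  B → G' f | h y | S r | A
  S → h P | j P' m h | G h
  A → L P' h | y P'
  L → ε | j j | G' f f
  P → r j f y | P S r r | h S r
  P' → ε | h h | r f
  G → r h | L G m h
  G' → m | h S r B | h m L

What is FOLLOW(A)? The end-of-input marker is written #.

In B → A: A is at the end, add FOLLOW(B) = { #, f }.
Union: FOLLOW(A) = { #, f }.

{ #, f }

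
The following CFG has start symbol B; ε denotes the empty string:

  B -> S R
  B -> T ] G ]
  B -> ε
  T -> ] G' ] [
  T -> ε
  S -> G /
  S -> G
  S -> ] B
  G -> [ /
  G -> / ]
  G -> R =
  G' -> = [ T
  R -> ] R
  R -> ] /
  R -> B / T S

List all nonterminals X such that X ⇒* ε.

{ B, T }

Directly nullable (have an ε-production): B, T.
No other nonterminal has a production whose RHS symbols are all nullable.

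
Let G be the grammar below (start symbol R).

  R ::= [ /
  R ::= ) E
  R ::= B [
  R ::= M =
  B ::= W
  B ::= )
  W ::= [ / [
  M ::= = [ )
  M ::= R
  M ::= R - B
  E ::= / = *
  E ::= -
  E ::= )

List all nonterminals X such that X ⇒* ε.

{ } (none)

No nonterminal has an empty production or an RHS whose symbols are all nullable.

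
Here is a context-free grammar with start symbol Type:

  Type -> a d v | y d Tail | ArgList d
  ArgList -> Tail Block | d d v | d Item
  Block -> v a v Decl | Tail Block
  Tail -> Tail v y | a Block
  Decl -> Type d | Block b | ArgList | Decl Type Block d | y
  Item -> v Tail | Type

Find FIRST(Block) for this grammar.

Block -> v a v Decl contributes {v}.
From Block -> Tail Block: add FIRST(Tail) = { a }.
Union: FIRST(Block) = { a, v }.

{ a, v }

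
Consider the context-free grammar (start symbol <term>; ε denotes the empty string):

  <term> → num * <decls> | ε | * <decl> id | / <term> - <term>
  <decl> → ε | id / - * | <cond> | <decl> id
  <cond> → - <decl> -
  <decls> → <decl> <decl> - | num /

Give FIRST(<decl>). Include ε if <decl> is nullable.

{ -, id, ε }

<decl> → ε contributes ε.
<decl> → id / - * contributes {id}.
From <decl> → <cond>: add FIRST(<cond>) = { - }.
From <decl> → <decl> id: <decl> nullable, take FIRST(<decl>) ∪ {id} = { -, id }.
Union: FIRST(<decl>) = { -, id, ε }.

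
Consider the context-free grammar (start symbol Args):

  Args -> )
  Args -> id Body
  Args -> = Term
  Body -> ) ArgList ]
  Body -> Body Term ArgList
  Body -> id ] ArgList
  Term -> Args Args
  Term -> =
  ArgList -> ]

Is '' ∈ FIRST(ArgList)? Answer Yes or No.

No

No nonterminal in this grammar is nullable.
No production of ArgList has an RHS whose symbols are all nullable, so ArgList is not nullable.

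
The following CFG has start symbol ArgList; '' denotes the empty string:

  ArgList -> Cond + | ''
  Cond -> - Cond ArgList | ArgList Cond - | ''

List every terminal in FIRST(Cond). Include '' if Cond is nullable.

{ +, -, '' }

Cond -> - Cond ArgList contributes {-}.
From Cond -> ArgList Cond -: ArgList, Cond nullable, take FIRST(ArgList) ∪ FIRST(Cond) ∪ {-} = { +, - }.
Cond -> '' contributes ''.
Union: FIRST(Cond) = { +, -, '' }.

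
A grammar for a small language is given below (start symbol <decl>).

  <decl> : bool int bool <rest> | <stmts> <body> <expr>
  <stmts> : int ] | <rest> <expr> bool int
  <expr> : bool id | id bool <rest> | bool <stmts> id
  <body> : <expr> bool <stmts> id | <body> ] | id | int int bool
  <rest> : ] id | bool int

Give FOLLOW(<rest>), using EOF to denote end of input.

{ EOF, bool, id }

In <decl> : bool int bool <rest>: <rest> is at the end, add FOLLOW(<decl>) = { EOF }.
In <stmts> : <rest> <expr> bool int: add FIRST(<expr> bool int) = { bool, id }.
In <expr> : id bool <rest>: <rest> is at the end, add FOLLOW(<expr>) = { EOF, bool }.
Union: FOLLOW(<rest>) = { EOF, bool, id }.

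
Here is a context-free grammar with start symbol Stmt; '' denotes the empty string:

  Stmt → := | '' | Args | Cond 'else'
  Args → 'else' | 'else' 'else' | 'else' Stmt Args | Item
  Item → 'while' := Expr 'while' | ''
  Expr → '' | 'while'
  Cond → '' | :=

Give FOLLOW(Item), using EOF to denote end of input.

In Args → Item: Item is at the end, add FOLLOW(Args) = { EOF, 'else', 'while' }.
Union: FOLLOW(Item) = { EOF, 'else', 'while' }.

{ EOF, 'else', 'while' }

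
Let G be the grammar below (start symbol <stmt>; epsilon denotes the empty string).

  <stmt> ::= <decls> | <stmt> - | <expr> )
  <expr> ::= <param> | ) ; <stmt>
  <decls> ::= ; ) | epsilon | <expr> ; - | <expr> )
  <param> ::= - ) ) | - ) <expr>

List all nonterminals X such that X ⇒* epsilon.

Directly nullable (have an epsilon-production): <decls>.
<stmt> ::= <decls> with every symbol nullable, so <stmt> is nullable.
No other nonterminal has a production whose RHS symbols are all nullable.

{ <decls>, <stmt> }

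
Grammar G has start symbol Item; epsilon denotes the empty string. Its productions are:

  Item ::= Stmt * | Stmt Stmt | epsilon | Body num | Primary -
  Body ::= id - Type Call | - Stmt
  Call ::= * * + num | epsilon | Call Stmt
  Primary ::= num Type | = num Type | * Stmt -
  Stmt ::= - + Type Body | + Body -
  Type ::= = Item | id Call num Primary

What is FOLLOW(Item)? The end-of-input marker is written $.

{ $, *, +, -, id, num }

Item is the start symbol, so $ ∈ FOLLOW(Item).
In Type ::= = Item: Item is at the end, add FOLLOW(Type) = { $, *, +, -, id, num }.
Union: FOLLOW(Item) = { $, *, +, -, id, num }.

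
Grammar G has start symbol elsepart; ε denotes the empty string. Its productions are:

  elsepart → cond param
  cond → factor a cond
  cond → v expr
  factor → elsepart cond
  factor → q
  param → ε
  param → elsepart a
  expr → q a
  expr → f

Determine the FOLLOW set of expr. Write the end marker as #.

In cond → v expr: expr is at the end, add FOLLOW(cond) = { #, a, q, v }.
Union: FOLLOW(expr) = { #, a, q, v }.

{ #, a, q, v }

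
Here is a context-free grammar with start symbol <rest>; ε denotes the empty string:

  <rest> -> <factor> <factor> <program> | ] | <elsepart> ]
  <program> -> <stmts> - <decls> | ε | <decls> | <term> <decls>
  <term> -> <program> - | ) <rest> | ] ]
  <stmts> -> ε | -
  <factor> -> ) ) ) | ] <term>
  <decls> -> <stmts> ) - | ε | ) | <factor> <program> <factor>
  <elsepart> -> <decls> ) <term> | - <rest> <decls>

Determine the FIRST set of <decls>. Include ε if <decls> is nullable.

{ ), -, ], ε }

From <decls> -> <stmts> ) -: <stmts> nullable, take FIRST(<stmts>) ∪ {)} = { ), - }.
<decls> -> ε contributes ε.
<decls> -> ) contributes {)}.
From <decls> -> <factor> <program> <factor>: add FIRST(<factor>) = { ), ] }.
Union: FIRST(<decls>) = { ), -, ], ε }.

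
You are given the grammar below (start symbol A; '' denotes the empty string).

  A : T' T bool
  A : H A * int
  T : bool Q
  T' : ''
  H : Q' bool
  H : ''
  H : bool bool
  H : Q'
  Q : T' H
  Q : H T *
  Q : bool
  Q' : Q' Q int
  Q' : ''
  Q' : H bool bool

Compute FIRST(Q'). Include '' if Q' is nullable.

{ bool, int, '' }

From Q' : Q' Q int: Q', Q nullable, take FIRST(Q') ∪ FIRST(Q) ∪ {int} = { bool, int }.
Q' : '' contributes ''.
From Q' : H bool bool: H nullable, take FIRST(H) ∪ {bool} = { bool, int }.
Union: FIRST(Q') = { bool, int, '' }.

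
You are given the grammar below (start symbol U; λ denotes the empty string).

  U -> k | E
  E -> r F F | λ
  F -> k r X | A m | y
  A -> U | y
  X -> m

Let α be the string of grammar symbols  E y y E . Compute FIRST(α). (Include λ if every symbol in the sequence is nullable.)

Add FIRST(E)\{λ} = { r }; E is nullable, continue.
y is a terminal; add {y} and stop.

{ r, y }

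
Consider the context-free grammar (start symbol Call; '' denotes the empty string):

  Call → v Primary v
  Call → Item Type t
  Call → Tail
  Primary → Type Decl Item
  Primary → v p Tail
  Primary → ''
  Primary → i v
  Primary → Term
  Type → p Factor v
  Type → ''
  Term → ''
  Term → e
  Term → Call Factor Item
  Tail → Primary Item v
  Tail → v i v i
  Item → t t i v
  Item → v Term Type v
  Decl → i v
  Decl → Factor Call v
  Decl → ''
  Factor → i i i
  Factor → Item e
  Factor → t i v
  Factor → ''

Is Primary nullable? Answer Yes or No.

Primary has an ''-production, so Primary ⇒ ''.

Yes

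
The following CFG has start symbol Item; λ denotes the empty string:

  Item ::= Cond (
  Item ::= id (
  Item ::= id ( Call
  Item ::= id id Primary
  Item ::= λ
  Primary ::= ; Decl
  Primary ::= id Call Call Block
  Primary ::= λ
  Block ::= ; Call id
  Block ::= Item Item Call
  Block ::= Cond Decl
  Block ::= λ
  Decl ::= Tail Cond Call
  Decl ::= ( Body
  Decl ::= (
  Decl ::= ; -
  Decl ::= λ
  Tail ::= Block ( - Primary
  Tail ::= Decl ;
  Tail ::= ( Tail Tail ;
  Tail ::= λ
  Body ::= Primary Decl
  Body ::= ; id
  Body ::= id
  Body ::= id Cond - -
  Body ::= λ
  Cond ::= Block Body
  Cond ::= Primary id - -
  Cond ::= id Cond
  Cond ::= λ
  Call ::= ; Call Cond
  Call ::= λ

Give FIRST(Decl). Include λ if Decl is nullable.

{ (, ;, id, λ }

From Decl ::= Tail Cond Call: Tail, Cond, Call nullable, take FIRST(Tail) ∪ FIRST(Cond) ∪ FIRST(Call) = { (, ;, id }; also λ since the whole RHS is nullable.
Decl ::= ( Body contributes {(}.
Decl ::= ( contributes {(}.
Decl ::= ; - contributes {;}.
Decl ::= λ contributes λ.
Union: FIRST(Decl) = { (, ;, id, λ }.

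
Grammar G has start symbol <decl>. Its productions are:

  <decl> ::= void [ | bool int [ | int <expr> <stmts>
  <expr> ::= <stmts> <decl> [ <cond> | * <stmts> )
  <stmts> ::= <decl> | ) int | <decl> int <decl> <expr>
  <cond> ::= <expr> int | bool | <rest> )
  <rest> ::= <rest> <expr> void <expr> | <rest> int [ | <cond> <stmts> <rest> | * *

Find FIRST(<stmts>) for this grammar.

{ ), bool, int, void }

From <stmts> ::= <decl>: add FIRST(<decl>) = { bool, int, void }.
<stmts> ::= ) int contributes {)}.
From <stmts> ::= <decl> int <decl> <expr>: add FIRST(<decl>) = { bool, int, void }.
Union: FIRST(<stmts>) = { ), bool, int, void }.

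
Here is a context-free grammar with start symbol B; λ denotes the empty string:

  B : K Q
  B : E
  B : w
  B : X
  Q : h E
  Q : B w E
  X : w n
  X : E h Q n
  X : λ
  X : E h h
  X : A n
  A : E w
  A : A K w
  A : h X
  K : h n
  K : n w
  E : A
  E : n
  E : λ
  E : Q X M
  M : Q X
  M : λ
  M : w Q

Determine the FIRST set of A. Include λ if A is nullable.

From A : E w: E nullable, take FIRST(E) ∪ {w} = { h, n, w }.
From A : A K w: add FIRST(A) = { h, n, w }.
A : h X contributes {h}.
Union: FIRST(A) = { h, n, w }.

{ h, n, w }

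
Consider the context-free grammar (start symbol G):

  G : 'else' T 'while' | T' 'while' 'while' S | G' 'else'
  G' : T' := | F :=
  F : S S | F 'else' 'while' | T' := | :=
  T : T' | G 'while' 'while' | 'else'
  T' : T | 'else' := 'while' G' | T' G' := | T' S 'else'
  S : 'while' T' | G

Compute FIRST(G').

From G' : T' :=: add FIRST(T') = { 'else', 'while', := }.
From G' : F :=: add FIRST(F) = { 'else', 'while', := }.
Union: FIRST(G') = { 'else', 'while', := }.

{ 'else', 'while', := }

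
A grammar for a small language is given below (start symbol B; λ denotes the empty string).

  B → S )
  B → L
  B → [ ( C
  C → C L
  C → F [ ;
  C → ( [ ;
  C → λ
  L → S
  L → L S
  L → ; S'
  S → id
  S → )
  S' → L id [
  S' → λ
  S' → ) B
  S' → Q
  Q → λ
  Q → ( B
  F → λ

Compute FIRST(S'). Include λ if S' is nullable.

{ (, ), ;, id, λ }

From S' → L id [: add FIRST(L) = { ), ;, id }.
S' → λ contributes λ.
S' → ) B contributes {)}.
From S' → Q: add FIRST(Q) = { (, λ } (including λ since Q is nullable).
Union: FIRST(S') = { (, ), ;, id, λ }.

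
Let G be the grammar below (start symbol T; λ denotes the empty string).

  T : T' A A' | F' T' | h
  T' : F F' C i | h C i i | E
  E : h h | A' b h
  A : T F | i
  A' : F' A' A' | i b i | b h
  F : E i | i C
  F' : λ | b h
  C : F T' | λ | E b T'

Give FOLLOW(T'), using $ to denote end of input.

In T : T' A A': add FIRST(A A') = { b, h, i }.
In T : F' T': T' is at the end, add FOLLOW(T) = { $, b, h, i }.
In C : F T': T' is at the end, add FOLLOW(C) = { b, h, i }.
In C : E b T': T' is at the end, add FOLLOW(C) = { b, h, i }.
Union: FOLLOW(T') = { $, b, h, i }.

{ $, b, h, i }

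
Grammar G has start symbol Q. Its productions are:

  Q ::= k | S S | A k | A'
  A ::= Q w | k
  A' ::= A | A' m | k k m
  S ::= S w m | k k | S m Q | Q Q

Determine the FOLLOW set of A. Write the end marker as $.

In Q ::= A k: add FIRST(k) = { k }.
In A' ::= A: A is at the end, add FOLLOW(A') = { $, k, m, w }.
Union: FOLLOW(A) = { $, k, m, w }.

{ $, k, m, w }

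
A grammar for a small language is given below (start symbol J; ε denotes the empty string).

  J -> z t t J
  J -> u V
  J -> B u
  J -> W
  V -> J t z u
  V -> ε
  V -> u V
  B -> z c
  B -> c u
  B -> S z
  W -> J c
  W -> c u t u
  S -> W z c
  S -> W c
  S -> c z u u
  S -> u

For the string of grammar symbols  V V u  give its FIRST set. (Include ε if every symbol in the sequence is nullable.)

Add FIRST(V)\{ε} = { c, u, z }; V is nullable, continue.
Add FIRST(V)\{ε} = { c, u, z }; V is nullable, continue.
u is a terminal; add {u} and stop.

{ c, u, z }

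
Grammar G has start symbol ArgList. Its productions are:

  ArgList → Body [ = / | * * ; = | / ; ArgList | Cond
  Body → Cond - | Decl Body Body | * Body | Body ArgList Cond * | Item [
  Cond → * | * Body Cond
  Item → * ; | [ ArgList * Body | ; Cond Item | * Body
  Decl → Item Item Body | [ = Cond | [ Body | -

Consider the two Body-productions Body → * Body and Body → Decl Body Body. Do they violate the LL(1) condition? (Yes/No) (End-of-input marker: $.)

Yes

FIRST(* Body) = { * } and FIRST(Decl Body Body) = { *, -, ;, [ }.
Both contain *, so the two alternatives are not disjoint — LL(1) conflict.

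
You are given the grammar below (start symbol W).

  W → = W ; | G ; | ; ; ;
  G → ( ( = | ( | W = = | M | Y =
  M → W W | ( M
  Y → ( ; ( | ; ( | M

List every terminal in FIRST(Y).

Y → ( ; ( contributes {(}.
Y → ; ( contributes {;}.
From Y → M: add FIRST(M) = { (, ;, = }.
Union: FIRST(Y) = { (, ;, = }.

{ (, ;, = }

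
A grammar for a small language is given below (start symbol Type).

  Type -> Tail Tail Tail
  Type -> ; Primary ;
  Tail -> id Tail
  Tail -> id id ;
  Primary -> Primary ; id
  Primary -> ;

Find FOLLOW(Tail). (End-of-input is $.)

In Type -> Tail Tail Tail: add FIRST(Tail Tail) = { id }.
In Type -> Tail Tail Tail: add FIRST(Tail) = { id }.
In Type -> Tail Tail Tail: Tail is at the end, add FOLLOW(Type) = { $ }.
In Tail -> id Tail: Tail is at the end, add FOLLOW(Tail) = { $, id }.
Union: FOLLOW(Tail) = { $, id }.

{ $, id }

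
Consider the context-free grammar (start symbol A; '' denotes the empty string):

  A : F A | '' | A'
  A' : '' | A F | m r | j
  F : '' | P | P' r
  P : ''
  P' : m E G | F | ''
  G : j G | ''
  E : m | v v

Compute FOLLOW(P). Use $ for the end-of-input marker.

In F : P: P is at the end, add FOLLOW(F) = { $, j, m, r }.
Union: FOLLOW(P) = { $, j, m, r }.

{ $, j, m, r }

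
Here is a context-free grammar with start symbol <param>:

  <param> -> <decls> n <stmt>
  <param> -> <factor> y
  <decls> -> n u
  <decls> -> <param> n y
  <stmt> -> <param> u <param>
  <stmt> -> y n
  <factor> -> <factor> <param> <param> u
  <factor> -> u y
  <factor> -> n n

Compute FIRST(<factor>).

From <factor> -> <factor> <param> <param> u: add FIRST(<factor>) = { n, u }.
<factor> -> u y contributes {u}.
<factor> -> n n contributes {n}.
Union: FIRST(<factor>) = { n, u }.

{ n, u }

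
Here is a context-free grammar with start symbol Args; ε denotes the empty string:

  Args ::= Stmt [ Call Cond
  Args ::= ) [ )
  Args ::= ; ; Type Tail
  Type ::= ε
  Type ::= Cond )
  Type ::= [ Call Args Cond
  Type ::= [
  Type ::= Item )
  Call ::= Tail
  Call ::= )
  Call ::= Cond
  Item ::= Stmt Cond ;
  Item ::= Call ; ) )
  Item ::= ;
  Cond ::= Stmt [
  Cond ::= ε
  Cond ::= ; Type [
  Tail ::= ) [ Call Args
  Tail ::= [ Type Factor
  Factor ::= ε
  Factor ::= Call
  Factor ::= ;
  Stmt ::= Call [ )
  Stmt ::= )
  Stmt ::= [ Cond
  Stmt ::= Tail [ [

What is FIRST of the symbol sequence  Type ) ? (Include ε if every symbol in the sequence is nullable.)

Add FIRST(Type)\{ε} = { ), ;, [ }; Type is nullable, continue.
) is a terminal; add {)} and stop.

{ ), ;, [ }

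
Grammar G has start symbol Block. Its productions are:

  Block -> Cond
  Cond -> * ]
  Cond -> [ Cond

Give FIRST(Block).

From Block -> Cond: add FIRST(Cond) = { *, [ }.
Union: FIRST(Block) = { *, [ }.

{ *, [ }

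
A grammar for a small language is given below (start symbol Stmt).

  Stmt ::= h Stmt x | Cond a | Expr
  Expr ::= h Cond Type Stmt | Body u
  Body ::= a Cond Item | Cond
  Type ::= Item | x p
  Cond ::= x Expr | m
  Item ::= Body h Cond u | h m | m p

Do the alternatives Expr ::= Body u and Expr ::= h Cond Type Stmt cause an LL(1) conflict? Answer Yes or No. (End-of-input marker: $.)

No

FIRST(Body u) = { a, m, x } and FIRST(h Cond Type Stmt) = { h }.
The FIRST sets are disjoint and neither alternative is nullable — no conflict.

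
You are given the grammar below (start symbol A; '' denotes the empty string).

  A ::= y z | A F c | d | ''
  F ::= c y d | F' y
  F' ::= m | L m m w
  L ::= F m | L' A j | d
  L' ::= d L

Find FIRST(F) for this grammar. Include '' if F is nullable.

F ::= c y d contributes {c}.
From F ::= F' y: add FIRST(F') = { c, d, m }.
Union: FIRST(F) = { c, d, m }.

{ c, d, m }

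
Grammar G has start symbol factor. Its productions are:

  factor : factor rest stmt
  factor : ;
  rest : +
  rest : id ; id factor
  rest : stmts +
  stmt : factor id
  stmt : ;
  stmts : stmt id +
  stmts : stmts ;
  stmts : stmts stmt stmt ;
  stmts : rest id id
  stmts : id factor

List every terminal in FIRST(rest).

rest : + contributes {+}.
rest : id ; id factor contributes {id}.
From rest : stmts +: add FIRST(stmts) = { +, ;, id }.
Union: FIRST(rest) = { +, ;, id }.

{ +, ;, id }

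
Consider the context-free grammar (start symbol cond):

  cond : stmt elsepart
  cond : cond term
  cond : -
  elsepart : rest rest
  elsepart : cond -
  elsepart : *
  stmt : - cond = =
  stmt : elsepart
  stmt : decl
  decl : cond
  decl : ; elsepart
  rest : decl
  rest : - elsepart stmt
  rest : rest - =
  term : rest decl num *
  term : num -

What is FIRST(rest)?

From rest : decl: add FIRST(decl) = { *, -, ; }.
rest : - elsepart stmt contributes {-}.
From rest : rest - =: add FIRST(rest) = { *, -, ; }.
Union: FIRST(rest) = { *, -, ; }.

{ *, -, ; }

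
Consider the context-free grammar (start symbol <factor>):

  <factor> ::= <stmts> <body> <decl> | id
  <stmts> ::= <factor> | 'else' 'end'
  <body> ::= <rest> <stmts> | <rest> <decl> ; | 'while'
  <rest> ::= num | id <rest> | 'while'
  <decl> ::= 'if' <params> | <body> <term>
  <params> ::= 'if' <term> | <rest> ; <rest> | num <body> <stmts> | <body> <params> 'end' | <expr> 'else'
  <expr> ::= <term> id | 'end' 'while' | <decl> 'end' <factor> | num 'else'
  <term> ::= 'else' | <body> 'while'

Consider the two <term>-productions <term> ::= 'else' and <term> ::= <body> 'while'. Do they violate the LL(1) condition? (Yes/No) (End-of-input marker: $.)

FIRST('else') = { 'else' } and FIRST(<body> 'while') = { 'while', id, num }.
The FIRST sets are disjoint and neither alternative is nullable — no conflict.

No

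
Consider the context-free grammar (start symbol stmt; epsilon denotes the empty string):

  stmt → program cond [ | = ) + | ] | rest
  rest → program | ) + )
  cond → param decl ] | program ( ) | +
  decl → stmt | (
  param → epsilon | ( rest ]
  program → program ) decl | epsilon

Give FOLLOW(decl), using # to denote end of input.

{ #, (, ), +, =, ] }

In cond → param decl ]: add FIRST(]) = { ] }.
In program → program ) decl: decl is at the end, add FOLLOW(program) = { #, (, ), +, =, ] }.
Union: FOLLOW(decl) = { #, (, ), +, =, ] }.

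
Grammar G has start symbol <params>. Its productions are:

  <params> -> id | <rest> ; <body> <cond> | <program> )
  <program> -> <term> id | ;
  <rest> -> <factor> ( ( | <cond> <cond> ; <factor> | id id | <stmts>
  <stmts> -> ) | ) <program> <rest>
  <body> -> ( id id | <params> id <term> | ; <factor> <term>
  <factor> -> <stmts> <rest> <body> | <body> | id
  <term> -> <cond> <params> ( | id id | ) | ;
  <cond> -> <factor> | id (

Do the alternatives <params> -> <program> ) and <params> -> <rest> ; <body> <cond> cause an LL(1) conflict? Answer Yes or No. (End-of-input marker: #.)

Yes

FIRST(<program> )) = { (, ), ;, id } and FIRST(<rest> ; <body> <cond>) = { (, ), ;, id }.
Both contain (, so the two alternatives are not disjoint — LL(1) conflict.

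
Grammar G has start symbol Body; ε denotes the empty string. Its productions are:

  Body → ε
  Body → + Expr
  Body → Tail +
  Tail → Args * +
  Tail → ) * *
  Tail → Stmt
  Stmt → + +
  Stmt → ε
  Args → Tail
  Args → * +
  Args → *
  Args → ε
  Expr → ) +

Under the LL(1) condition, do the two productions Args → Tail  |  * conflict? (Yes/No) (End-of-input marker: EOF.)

Yes

FIRST(Tail) = { ), *, +, ε } and FIRST(*) = { * }.
Both contain *, so the two alternatives are not disjoint — LL(1) conflict.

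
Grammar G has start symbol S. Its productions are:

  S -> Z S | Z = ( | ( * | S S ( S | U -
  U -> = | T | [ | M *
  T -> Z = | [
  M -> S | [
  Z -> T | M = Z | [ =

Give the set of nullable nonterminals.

{ } (none)

No nonterminal has an empty production or an RHS whose symbols are all nullable.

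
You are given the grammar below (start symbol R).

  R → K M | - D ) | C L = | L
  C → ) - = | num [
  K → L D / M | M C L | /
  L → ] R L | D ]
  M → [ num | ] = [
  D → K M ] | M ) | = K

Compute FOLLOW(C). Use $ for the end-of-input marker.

{ /, =, [, ] }

In R → C L =: add FIRST(L =) = { /, =, [, ] }.
In K → M C L: add FIRST(L) = { /, =, [, ] }.
Union: FOLLOW(C) = { /, =, [, ] }.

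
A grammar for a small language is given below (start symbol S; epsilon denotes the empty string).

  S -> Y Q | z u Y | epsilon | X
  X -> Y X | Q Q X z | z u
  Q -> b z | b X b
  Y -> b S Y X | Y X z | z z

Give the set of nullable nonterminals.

Directly nullable (have an epsilon-production): S.
No other nonterminal has a production whose RHS symbols are all nullable.

{ S }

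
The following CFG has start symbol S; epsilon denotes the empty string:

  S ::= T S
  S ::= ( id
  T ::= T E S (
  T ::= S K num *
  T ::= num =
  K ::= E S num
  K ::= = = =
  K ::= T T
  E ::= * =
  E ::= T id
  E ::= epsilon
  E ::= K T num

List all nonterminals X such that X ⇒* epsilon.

Directly nullable (have an epsilon-production): E.
No other nonterminal has a production whose RHS symbols are all nullable.

{ E }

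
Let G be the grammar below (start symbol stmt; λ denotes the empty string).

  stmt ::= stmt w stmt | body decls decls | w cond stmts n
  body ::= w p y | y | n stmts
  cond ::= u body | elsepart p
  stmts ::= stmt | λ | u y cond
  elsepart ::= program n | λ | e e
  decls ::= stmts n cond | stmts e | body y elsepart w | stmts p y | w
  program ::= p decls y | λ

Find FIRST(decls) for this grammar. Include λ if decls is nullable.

{ e, n, p, u, w, y }

From decls ::= stmts n cond: stmts nullable, take FIRST(stmts) ∪ {n} = { n, u, w, y }.
From decls ::= stmts e: stmts nullable, take FIRST(stmts) ∪ {e} = { e, n, u, w, y }.
From decls ::= body y elsepart w: add FIRST(body) = { n, w, y }.
From decls ::= stmts p y: stmts nullable, take FIRST(stmts) ∪ {p} = { n, p, u, w, y }.
decls ::= w contributes {w}.
Union: FIRST(decls) = { e, n, p, u, w, y }.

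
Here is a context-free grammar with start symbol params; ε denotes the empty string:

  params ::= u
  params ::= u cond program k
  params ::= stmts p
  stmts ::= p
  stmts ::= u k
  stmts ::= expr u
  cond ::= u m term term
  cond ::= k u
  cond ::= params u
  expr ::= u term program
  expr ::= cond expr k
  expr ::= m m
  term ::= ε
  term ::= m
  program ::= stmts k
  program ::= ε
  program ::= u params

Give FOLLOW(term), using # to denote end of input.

In cond ::= u m term term: add FIRST(term)\{ε} = { m }.
  Since term is nullable, also add FOLLOW(cond) = { k, m, p, u }.
In cond ::= u m term term: term is at the end, add FOLLOW(cond) = { k, m, p, u }.
In expr ::= u term program: add FIRST(program)\{ε} = { k, m, p, u }.
  Since program is nullable, also add FOLLOW(expr) = { k, u }.
Union: FOLLOW(term) = { k, m, p, u }.

{ k, m, p, u }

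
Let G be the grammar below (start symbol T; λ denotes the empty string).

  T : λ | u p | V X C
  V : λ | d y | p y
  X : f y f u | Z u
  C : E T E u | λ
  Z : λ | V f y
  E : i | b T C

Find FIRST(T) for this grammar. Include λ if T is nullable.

{ d, f, p, u, λ }

T : λ contributes λ.
T : u p contributes {u}.
From T : V X C: V nullable, take FIRST(V) ∪ FIRST(X) = { d, f, p, u }.
Union: FIRST(T) = { d, f, p, u, λ }.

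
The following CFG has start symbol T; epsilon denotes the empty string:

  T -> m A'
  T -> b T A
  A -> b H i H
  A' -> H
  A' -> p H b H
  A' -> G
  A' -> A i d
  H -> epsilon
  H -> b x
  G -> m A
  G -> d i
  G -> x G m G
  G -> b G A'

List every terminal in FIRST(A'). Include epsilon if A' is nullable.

From A' -> H: add FIRST(H) = { b, epsilon } (including epsilon since H is nullable).
A' -> p H b H contributes {p}.
From A' -> G: add FIRST(G) = { b, d, m, x }.
From A' -> A i d: add FIRST(A) = { b }.
Union: FIRST(A') = { b, d, m, p, x, epsilon }.

{ b, d, m, p, x, epsilon }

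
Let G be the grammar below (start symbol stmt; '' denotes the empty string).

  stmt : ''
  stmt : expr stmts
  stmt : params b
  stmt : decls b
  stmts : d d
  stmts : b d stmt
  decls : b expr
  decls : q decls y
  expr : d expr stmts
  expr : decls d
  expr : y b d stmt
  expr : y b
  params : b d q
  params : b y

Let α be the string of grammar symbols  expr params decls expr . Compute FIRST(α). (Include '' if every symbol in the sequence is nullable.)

Add FIRST(expr) = { b, d, q, y }; expr is not nullable, stop.

{ b, d, q, y }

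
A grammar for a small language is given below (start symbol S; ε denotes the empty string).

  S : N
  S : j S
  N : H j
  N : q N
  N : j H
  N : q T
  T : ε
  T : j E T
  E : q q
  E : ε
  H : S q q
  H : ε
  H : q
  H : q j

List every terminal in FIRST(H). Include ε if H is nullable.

From H : S q q: add FIRST(S) = { j, q }.
H : ε contributes ε.
H : q contributes {q}.
H : q j contributes {q}.
Union: FIRST(H) = { j, q, ε }.

{ j, q, ε }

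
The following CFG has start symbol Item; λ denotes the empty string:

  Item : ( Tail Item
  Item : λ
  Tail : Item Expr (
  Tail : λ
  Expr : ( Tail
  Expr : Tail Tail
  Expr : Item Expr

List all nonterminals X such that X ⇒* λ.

Directly nullable (have an λ-production): Item, Tail.
Expr : Tail Tail with every symbol nullable, so Expr is nullable.

{ Expr, Item, Tail }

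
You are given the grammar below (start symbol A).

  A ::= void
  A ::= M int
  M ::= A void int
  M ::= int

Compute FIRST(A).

A ::= void contributes {void}.
From A ::= M int: add FIRST(M) = { int, void }.
Union: FIRST(A) = { int, void }.

{ int, void }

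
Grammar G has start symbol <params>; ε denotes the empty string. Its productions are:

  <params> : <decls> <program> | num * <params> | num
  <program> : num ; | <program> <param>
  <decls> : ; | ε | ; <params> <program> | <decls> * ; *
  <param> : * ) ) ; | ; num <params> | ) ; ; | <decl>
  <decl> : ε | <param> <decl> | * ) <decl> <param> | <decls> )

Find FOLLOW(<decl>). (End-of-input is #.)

In <param> : <decl>: <decl> is at the end, add FOLLOW(<param>) = { #, ), *, ;, num }.
In <decl> : <param> <decl>: <decl> is at the end, add FOLLOW(<decl>) = { #, ), *, ;, num }.
In <decl> : * ) <decl> <param>: add FIRST(<param>)\{ε} = { ), *, ; }.
  Since <param> is nullable, also add FOLLOW(<decl>) = { #, ), *, ;, num }.
Union: FOLLOW(<decl>) = { #, ), *, ;, num }.

{ #, ), *, ;, num }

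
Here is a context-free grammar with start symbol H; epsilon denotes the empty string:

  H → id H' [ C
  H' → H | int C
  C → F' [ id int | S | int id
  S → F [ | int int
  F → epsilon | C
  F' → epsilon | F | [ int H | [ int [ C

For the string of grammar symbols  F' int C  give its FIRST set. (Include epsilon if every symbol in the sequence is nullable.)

{ [, int }

Add FIRST(F')\{epsilon} = { [, int }; F' is nullable, continue.
int is a terminal; add {int} and stop.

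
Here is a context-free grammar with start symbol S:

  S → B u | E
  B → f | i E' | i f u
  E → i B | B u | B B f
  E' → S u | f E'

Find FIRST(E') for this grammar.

From E' → S u: add FIRST(S) = { f, i }.
E' → f E' contributes {f}.
Union: FIRST(E') = { f, i }.

{ f, i }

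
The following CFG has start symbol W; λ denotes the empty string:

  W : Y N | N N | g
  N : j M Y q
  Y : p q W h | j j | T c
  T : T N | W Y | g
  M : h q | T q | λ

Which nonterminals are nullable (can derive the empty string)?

Directly nullable (have an λ-production): M.
No other nonterminal has a production whose RHS symbols are all nullable.

{ M }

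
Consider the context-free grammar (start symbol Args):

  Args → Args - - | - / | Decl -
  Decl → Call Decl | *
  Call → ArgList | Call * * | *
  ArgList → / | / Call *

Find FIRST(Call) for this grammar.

From Call → ArgList: add FIRST(ArgList) = { / }.
From Call → Call * *: add FIRST(Call) = { *, / }.
Call → * contributes {*}.
Union: FIRST(Call) = { *, / }.

{ *, / }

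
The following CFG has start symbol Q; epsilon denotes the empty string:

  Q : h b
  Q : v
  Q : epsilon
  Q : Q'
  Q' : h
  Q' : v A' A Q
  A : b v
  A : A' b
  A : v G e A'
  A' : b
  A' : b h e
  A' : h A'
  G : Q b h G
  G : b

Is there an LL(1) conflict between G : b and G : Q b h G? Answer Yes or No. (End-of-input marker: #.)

Yes

FIRST(b) = { b } and FIRST(Q b h G) = { b, h, v }.
Both contain b, so the two alternatives are not disjoint — LL(1) conflict.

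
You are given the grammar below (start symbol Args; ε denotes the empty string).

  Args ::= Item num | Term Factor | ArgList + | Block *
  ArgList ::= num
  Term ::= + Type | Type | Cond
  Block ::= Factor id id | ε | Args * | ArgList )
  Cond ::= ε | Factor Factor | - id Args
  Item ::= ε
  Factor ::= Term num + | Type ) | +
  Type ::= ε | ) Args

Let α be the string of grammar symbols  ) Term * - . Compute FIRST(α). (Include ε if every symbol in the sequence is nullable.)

{ ) }

) is a terminal; add {)} and stop.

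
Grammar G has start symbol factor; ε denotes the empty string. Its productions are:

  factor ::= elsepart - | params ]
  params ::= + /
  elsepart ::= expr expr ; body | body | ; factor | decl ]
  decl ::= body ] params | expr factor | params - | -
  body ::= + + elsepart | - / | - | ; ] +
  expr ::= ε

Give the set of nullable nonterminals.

{ expr }

Directly nullable (have an ε-production): expr.
No other nonterminal has a production whose RHS symbols are all nullable.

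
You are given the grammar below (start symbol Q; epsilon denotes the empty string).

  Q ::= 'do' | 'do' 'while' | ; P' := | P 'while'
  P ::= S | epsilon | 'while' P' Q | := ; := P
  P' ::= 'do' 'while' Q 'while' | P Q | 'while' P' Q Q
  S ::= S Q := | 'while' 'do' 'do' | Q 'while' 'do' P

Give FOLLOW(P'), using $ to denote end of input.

In Q ::= ; P' :=: add FIRST(:=) = { := }.
In P ::= 'while' P' Q: add FIRST(Q) = { 'do', 'while', :=, ; }.
In P' ::= 'while' P' Q Q: add FIRST(Q Q) = { 'do', 'while', :=, ; }.
Union: FOLLOW(P') = { 'do', 'while', :=, ; }.

{ 'do', 'while', :=, ; }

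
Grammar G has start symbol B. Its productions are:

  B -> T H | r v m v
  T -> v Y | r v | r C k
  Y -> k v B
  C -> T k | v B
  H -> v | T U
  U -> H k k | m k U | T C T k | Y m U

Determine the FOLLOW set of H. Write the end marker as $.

In B -> T H: H is at the end, add FOLLOW(B) = { $, k, m, r, v }.
In U -> H k k: add FIRST(k k) = { k }.
Union: FOLLOW(H) = { $, k, m, r, v }.

{ $, k, m, r, v }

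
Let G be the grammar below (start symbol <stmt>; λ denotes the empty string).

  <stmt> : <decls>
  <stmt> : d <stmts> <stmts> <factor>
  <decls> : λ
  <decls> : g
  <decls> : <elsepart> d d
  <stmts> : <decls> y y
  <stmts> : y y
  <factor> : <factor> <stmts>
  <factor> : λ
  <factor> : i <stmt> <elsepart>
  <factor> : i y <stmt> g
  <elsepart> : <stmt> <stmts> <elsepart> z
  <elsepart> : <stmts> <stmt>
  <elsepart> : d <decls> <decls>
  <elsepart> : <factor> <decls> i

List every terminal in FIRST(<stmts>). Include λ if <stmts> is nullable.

{ d, g, i, y }

From <stmts> : <decls> y y: <decls> nullable, take FIRST(<decls>) ∪ {y} = { d, g, i, y }.
<stmts> : y y contributes {y}.
Union: FIRST(<stmts>) = { d, g, i, y }.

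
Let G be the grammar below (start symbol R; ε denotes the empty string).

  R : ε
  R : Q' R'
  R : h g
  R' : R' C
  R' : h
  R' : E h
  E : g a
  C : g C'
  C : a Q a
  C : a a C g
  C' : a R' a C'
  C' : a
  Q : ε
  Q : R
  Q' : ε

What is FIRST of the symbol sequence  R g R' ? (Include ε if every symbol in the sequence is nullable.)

Add FIRST(R)\{ε} = { g, h }; R is nullable, continue.
g is a terminal; add {g} and stop.

{ g, h }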